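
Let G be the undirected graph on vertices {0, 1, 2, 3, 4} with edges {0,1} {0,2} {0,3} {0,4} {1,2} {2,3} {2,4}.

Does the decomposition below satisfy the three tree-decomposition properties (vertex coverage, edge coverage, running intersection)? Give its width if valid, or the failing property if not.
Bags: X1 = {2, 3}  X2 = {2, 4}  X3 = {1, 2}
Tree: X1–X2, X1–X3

No — vertex 0 appears in no bag.

A tree decomposition must satisfy three properties: every vertex lies in some bag; for every edge, both endpoints lie together in some bag; and for every vertex, the bags containing it form a connected subtree. Here vertex 0 appears in no bag, so the decomposition is invalid.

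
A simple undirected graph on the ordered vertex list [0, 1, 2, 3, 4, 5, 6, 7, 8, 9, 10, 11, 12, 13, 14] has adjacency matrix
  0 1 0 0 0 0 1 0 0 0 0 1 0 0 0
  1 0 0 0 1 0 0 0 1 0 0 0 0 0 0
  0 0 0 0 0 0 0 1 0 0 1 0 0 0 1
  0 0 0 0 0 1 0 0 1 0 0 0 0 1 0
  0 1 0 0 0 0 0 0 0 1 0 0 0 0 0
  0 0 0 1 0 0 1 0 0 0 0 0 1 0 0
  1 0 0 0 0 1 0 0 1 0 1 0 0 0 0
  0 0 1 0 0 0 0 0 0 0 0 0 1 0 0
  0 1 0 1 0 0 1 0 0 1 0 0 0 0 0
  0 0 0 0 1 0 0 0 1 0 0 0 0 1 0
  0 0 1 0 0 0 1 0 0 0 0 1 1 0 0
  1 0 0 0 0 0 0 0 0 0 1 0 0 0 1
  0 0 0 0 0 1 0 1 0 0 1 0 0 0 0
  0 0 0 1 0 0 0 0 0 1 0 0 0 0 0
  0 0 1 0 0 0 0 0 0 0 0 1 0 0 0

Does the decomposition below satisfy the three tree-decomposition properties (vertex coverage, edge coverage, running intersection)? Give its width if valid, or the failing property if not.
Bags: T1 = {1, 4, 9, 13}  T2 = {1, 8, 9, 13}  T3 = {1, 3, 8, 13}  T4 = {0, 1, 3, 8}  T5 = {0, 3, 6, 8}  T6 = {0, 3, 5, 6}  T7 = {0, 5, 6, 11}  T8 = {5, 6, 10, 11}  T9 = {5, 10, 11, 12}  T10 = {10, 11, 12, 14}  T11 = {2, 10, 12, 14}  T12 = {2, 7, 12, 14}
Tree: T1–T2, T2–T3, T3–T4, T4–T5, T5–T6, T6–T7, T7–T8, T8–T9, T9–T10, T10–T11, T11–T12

Yes; width 3.

Vertex coverage: the bags together contain {0, 1, 2, 3, 4, 5, 6, 7, 8, 9, 10, 11, 12, 13, 14}, the full vertex set. Edge coverage: each edge of G has both endpoints in at least one bag. Running intersection: for every vertex, the bags containing it form a connected subtree. All three properties hold, so this is a valid tree decomposition of width max|bag| − 1 = 3, and hence tw(G) ≤ 3.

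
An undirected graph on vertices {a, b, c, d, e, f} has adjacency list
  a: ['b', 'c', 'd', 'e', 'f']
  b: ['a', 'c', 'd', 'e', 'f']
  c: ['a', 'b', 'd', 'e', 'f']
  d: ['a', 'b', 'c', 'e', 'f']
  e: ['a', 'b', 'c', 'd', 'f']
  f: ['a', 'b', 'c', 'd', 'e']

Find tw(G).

A width-5 tree decomposition is:
Bags: B1 = {a, b, c, d, e, f}
Tree: (single bag)
A single bag containing all 6 vertices is trivially a valid decomposition of width 5. On the other hand G contains the 6-clique {a, b, c, d, e, f}. A clique must lie in a single bag of any decomposition, so no decomposition can have width below 5. Hence tw(G) = 5 exactly.

5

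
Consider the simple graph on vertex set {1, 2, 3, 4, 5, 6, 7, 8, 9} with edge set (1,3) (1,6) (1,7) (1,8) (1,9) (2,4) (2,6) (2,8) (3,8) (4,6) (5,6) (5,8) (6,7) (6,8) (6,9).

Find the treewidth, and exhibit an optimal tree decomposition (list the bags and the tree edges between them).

Treewidth 2.
Bags: B1 = {2, 6, 8}  B2 = {2, 4, 6}  B3 = {1, 6, 8}  B4 = {1, 3, 8}  B5 = {1, 6, 9}  B6 = {5, 6, 8}  B7 = {1, 6, 7}
Tree: B1–B2, B1–B3, B3–B4, B3–B5, B3–B6, B5–B7

The largest bag has 3 vertices, giving width 2; this decomposition certifies tw(G) ≤ 2. On the other hand G contains the 3-clique {1, 3, 8}. A clique must lie in a single bag of any decomposition, so no decomposition can have width below 2. Hence tw(G) = 2 exactly.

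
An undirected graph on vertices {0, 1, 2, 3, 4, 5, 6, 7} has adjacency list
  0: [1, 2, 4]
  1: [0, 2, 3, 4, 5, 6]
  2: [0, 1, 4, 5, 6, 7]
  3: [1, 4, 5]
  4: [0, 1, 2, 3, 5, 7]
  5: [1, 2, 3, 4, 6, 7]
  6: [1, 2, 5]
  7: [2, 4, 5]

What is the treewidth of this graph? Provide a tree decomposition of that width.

Each bag holds 4 vertices, so the decomposition has width 3, which upper-bounds the treewidth. For the lower bound, the 4 vertices {0, 1, 2, 4} are pairwise adjacent, and any tree decomposition puts a clique entirely inside one bag — forcing width ≥ 3. Therefore the treewidth is 3.

Treewidth 3.
One such decomposition:
Bags: B1 = {1, 2, 4, 5}  B2 = {2, 4, 5, 7}  B3 = {1, 3, 4, 5}  B4 = {0, 1, 2, 4}  B5 = {1, 2, 5, 6}
Tree: B1–B2, B1–B3, B1–B4, B1–B5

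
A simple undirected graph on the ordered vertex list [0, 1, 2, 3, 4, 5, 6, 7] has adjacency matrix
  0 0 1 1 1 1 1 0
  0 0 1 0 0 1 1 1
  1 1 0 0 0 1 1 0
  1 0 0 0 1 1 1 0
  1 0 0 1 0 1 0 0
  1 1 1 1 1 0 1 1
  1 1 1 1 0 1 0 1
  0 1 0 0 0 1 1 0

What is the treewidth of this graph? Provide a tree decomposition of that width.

The largest bag has 4 vertices, giving width 3; this decomposition certifies tw(G) ≤ 3. For the lower bound, the 4 vertices {0, 3, 4, 5} are pairwise adjacent, and any tree decomposition puts a clique entirely inside one bag — forcing width ≥ 3. Combining the bounds, tw(G) = 3.

Treewidth 3.
One such decomposition:
Bags: B1 = {0, 3, 4, 5}  B2 = {0, 3, 5, 6}  B3 = {0, 2, 5, 6}  B4 = {1, 2, 5, 6}  B5 = {1, 5, 6, 7}
Tree: B1–B2, B2–B3, B3–B4, B4–B5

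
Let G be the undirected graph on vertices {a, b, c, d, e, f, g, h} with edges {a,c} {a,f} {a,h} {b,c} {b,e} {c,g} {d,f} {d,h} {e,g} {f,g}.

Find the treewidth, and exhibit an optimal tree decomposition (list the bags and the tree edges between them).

Treewidth 2.
Bags: B1 = {a, d, h}  B2 = {a, d, f}  B3 = {a, c, f}  B4 = {c, f, g}  B5 = {b, c, g}  B6 = {b, e, g}
Tree: B1–B2, B2–B3, B3–B4, B4–B5, B5–B6

Each bag holds 3 vertices, so the decomposition has width 2, which upper-bounds the treewidth. Since h–d–f–a–h is a cycle in G, G is not acyclic. Forests are exactly the graphs of treewidth ≤ 1, so tw(G) ≥ 2. Hence tw(G) = 2 exactly.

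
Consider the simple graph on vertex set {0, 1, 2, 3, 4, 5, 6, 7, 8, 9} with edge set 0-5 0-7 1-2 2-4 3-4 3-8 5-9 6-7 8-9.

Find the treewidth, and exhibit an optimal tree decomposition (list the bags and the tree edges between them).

The largest bag has 2 vertices, giving width 1; this decomposition certifies tw(G) ≤ 1. Any graph with an edge has treewidth ≥ 1, and G has the edge 1–2. Hence tw(G) = 1 exactly.

Treewidth 1.
One such decomposition:
Bags: B1 = {1, 2}  B2 = {2, 4}  B3 = {3, 4}  B4 = {3, 8}  B5 = {8, 9}  B6 = {5, 9}  B7 = {0, 5}  B8 = {0, 7}  B9 = {6, 7}
Tree: B1–B2, B2–B3, B3–B4, B4–B5, B5–B6, B6–B7, B7–B8, B8–B9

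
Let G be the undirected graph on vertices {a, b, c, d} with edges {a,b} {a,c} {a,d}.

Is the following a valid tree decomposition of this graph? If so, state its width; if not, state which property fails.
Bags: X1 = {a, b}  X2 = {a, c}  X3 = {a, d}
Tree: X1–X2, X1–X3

Yes; width 1.

Checking the three conditions: (i) the bags cover all of {a, b, c, d}; (ii) for each edge, some bag contains both endpoints; (iii) the bags containing any fixed vertex form a subtree. All hold, so the decomposition is valid with width 2 − 1 = 1.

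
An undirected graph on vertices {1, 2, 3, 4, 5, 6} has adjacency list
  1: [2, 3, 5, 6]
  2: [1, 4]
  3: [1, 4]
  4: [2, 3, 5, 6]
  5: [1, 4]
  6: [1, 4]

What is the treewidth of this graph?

A width-2 tree decomposition is:
Bags: B1 = {1, 4, 5}  B2 = {1, 2, 4}  B3 = {1, 4, 6}  B4 = {1, 3, 4}
Tree: B1–B2, B2–B3, B3–B4
The largest bag has 3 vertices, giving width 2; this decomposition certifies tw(G) ≤ 2. Since 5–1–2–4–5 is a cycle in G, G is not acyclic. Forests are exactly the graphs of treewidth ≤ 1, so tw(G) ≥ 2. Therefore the treewidth is 2.

2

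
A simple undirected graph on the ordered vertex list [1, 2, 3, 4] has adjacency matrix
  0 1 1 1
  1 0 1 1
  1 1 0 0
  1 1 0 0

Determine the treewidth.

2

A width-2 tree decomposition is:
Bags: B1 = {1, 2, 3}  B2 = {1, 2, 4}
Tree: B1–B2
Every bag has size at most 3, so the width is 3 − 1 = 2 and tw(G) ≤ 2. Conversely, {1, 2, 3} is a clique of size 3, and the vertices of any clique must share a bag in every tree decomposition; so some bag has ≥ 3 vertices and tw(G) ≥ 2. The upper and lower bounds meet at 2, so that is the treewidth.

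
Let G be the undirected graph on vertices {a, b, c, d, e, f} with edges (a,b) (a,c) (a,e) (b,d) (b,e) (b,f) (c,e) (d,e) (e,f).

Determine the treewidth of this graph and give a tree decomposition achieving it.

Treewidth 2.
Bags: B1 = {a, b, e}  B2 = {b, e, f}  B3 = {b, d, e}  B4 = {a, c, e}
Tree: B1–B2, B1–B3, B1–B4

The largest bag has 3 vertices, giving width 2; this decomposition certifies tw(G) ≤ 2. Conversely, {a, c, e} is a clique of size 3, and the vertices of any clique must share a bag in every tree decomposition; so some bag has ≥ 3 vertices and tw(G) ≥ 2. Combining the bounds, tw(G) = 2.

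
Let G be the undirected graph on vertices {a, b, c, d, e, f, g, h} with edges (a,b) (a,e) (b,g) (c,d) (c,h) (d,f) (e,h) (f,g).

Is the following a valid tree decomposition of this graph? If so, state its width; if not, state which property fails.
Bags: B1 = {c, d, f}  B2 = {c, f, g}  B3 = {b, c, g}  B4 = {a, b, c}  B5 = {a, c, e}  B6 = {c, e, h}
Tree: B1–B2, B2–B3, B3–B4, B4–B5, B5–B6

Yes; width 2.

Checking the three conditions: (i) the bags cover all of {a, b, c, d, e, f, g, h}; (ii) for each edge, some bag contains both endpoints; (iii) the bags containing any fixed vertex form a subtree. All hold, so the decomposition is valid with width 3 − 1 = 2.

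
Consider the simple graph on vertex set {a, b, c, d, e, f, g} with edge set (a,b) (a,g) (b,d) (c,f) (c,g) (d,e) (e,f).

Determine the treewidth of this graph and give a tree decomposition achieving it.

Every bag has size at most 3, so the width is 3 − 1 = 2 and tw(G) ≤ 2. For the lower bound, G contains the cycle d–b–a–g–c–f–e–d, so G is not a forest; only forests have treewidth ≤ 1, hence tw(G) ≥ 2. Hence tw(G) = 2 exactly.

Treewidth 2.
Bags: B1 = {a, b, d}  B2 = {a, d, g}  B3 = {c, d, g}  B4 = {c, d, f}  B5 = {d, e, f}
Tree: B1–B2, B2–B3, B3–B4, B4–B5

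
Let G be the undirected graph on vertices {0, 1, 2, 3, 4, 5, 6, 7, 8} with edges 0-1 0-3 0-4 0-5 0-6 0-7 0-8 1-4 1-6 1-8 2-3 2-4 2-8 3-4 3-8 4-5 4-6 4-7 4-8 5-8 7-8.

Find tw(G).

3

A width-3 tree decomposition is:
Bags: B1 = {0, 3, 4, 8}  B2 = {0, 1, 4, 8}  B3 = {0, 1, 4, 6}  B4 = {2, 3, 4, 8}  B5 = {0, 4, 7, 8}  B6 = {0, 4, 5, 8}
Tree: B1–B2, B2–B3, B1–B4, B2–B5, B2–B6
The largest bag has 4 vertices, giving width 3; this decomposition certifies tw(G) ≤ 3. On the other hand G contains the 4-clique {0, 1, 4, 8}. A clique must lie in a single bag of any decomposition, so no decomposition can have width below 3. The upper and lower bounds meet at 3, so that is the treewidth.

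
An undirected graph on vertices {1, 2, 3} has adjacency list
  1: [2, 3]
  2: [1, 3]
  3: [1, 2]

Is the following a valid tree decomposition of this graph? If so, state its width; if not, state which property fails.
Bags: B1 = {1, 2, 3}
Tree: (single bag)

Yes; width 2.

Checking the three conditions: (i) the bags cover all of {1, 2, 3}; (ii) for each edge, some bag contains both endpoints; (iii) the bags containing any fixed vertex form a subtree. All hold, so the decomposition is valid with width 3 − 1 = 2.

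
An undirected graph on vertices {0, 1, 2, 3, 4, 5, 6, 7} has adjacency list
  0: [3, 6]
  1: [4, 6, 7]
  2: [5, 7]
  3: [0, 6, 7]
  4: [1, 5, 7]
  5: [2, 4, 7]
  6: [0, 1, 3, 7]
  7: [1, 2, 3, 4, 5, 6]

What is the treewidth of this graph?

A width-2 tree decomposition is:
Bags: B1 = {1, 4, 7}  B2 = {1, 6, 7}  B3 = {4, 5, 7}  B4 = {2, 5, 7}  B5 = {3, 6, 7}  B6 = {0, 3, 6}
Tree: B1–B2, B1–B3, B3–B4, B2–B5, B5–B6
Each bag holds 3 vertices, so the decomposition has width 2, which upper-bounds the treewidth. Conversely, {0, 3, 6} is a clique of size 3, and the vertices of any clique must share a bag in every tree decomposition; so some bag has ≥ 3 vertices and tw(G) ≥ 2. Combining the bounds, tw(G) = 2.

2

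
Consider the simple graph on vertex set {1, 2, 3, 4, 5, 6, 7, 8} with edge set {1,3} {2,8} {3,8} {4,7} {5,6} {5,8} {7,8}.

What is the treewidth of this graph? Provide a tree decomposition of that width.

Each bag holds 2 vertices, so the decomposition has width 1, which upper-bounds the treewidth. Since G has at least one edge (e.g. 8–3), it is not an edgeless graph, so tw(G) ≥ 1. Combining the bounds, tw(G) = 1.

Treewidth 1.
Bags: B1 = {3, 8}  B2 = {2, 8}  B3 = {1, 3}  B4 = {5, 8}  B5 = {7, 8}  B6 = {5, 6}  B7 = {4, 7}
Tree: B1–B2, B1–B3, B1–B4, B1–B5, B4–B6, B5–B7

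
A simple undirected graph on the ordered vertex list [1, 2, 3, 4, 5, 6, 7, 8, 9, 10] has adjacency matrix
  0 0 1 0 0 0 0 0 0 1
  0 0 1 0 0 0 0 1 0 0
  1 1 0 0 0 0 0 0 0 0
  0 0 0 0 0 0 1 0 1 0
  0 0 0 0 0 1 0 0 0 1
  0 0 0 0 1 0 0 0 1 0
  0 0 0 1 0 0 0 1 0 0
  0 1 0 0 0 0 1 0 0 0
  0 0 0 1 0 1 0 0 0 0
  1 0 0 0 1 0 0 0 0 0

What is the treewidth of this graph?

2

A width-2 tree decomposition is:
Bags: B1 = {1, 5, 10}  B2 = {1, 5, 6}  B3 = {1, 6, 9}  B4 = {1, 4, 9}  B5 = {1, 4, 7}  B6 = {1, 7, 8}  B7 = {1, 2, 8}  B8 = {1, 2, 3}
Tree: B1–B2, B2–B3, B3–B4, B4–B5, B5–B6, B6–B7, B7–B8
Each bag holds 3 vertices, so the decomposition has width 2, which upper-bounds the treewidth. The edges 1–10–5–6–9–4–7–8–2–3–1 form a cycle, so G is not a tree and its treewidth is at least 2. Hence tw(G) = 2 exactly.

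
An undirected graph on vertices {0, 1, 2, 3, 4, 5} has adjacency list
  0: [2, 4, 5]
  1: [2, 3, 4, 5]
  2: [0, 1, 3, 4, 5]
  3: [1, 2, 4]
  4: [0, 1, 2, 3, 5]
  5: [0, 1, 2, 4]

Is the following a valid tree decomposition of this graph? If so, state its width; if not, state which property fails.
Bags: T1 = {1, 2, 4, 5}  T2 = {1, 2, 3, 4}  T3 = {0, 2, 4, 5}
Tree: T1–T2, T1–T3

Every vertex of G appears in some bag (union = {0, 1, 2, 3, 4, 5}); every edge is covered by a bag; and for each vertex v the set of bags containing v is connected in the bag tree. The decomposition is therefore valid. The largest bag has 4 vertices, so the width is 3.

Yes; width 3.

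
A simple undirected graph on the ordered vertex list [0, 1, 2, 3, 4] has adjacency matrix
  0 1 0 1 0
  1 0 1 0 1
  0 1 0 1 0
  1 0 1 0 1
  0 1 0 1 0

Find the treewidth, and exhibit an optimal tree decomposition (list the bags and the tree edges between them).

Treewidth 2.
One optimal decomposition is:
Bags: B1 = {0, 1, 3}  B2 = {1, 3, 4}  B3 = {1, 2, 3}
Tree: B1–B2, B2–B3

Every bag has size at most 3, so the width is 3 − 1 = 2 and tw(G) ≤ 2. The edges 3–0–1–4–3 form a cycle, so G is not a tree and its treewidth is at least 2. The upper and lower bounds meet at 2, so that is the treewidth.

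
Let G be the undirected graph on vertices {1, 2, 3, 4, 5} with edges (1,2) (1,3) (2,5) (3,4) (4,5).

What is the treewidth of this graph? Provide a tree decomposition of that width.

The largest bag has 3 vertices, giving width 2; this decomposition certifies tw(G) ≤ 2. The edges 1–3–4–5–2–1 form a cycle, so G is not a tree and its treewidth is at least 2. Hence tw(G) = 2 exactly.

Treewidth 2.
Bags: B1 = {1, 3, 4}  B2 = {1, 4, 5}  B3 = {1, 2, 5}
Tree: B1–B2, B2–B3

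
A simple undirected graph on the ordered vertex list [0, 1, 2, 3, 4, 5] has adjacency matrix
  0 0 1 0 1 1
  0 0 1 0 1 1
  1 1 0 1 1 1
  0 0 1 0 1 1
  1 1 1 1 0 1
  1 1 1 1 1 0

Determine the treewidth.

3

A width-3 tree decomposition is:
Bags: B1 = {1, 2, 4, 5}  B2 = {0, 2, 4, 5}  B3 = {2, 3, 4, 5}
Tree: B1–B2, B1–B3
Every bag has size at most 4, so the width is 4 − 1 = 3 and tw(G) ≤ 3. Conversely, {0, 2, 4, 5} is a clique of size 4, and the vertices of any clique must share a bag in every tree decomposition; so some bag has ≥ 4 vertices and tw(G) ≥ 3. Hence tw(G) = 3 exactly.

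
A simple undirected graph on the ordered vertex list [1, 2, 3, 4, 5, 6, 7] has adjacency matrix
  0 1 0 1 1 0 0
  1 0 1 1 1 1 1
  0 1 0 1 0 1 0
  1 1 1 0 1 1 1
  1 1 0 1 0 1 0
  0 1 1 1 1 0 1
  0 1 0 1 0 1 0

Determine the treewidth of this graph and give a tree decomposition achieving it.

Treewidth 3.
One optimal decomposition is:
Bags: B1 = {2, 4, 5, 6}  B2 = {2, 4, 6, 7}  B3 = {1, 2, 4, 5}  B4 = {2, 3, 4, 6}
Tree: B1–B2, B1–B3, B2–B4

Each bag holds 4 vertices, so the decomposition has width 3, which upper-bounds the treewidth. On the other hand G contains the 4-clique {1, 2, 4, 5}. A clique must lie in a single bag of any decomposition, so no decomposition can have width below 3. Combining the bounds, tw(G) = 3.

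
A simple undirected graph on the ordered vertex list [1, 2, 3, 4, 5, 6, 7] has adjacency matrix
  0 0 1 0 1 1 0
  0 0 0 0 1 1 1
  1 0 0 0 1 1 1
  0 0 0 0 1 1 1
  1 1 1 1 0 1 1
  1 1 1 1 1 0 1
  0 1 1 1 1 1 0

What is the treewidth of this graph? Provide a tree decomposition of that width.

The largest bag has 4 vertices, giving width 3; this decomposition certifies tw(G) ≤ 3. For the lower bound, the 4 vertices {1, 3, 5, 6} are pairwise adjacent, and any tree decomposition puts a clique entirely inside one bag — forcing width ≥ 3. Hence tw(G) = 3 exactly.

Treewidth 3.
One optimal decomposition is:
Bags: B1 = {1, 3, 5, 6}  B2 = {3, 5, 6, 7}  B3 = {2, 5, 6, 7}  B4 = {4, 5, 6, 7}
Tree: B1–B2, B2–B3, B3–B4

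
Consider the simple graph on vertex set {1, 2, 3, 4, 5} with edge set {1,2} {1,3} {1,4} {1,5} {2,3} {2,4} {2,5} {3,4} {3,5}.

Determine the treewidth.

3

A width-3 tree decomposition is:
Bags: B1 = {1, 2, 3, 4}  B2 = {1, 2, 3, 5}
Tree: B1–B2
The largest bag has 4 vertices, giving width 3; this decomposition certifies tw(G) ≤ 3. Conversely, {1, 2, 3, 4} is a clique of size 4, and the vertices of any clique must share a bag in every tree decomposition; so some bag has ≥ 4 vertices and tw(G) ≥ 3. Combining the bounds, tw(G) = 3.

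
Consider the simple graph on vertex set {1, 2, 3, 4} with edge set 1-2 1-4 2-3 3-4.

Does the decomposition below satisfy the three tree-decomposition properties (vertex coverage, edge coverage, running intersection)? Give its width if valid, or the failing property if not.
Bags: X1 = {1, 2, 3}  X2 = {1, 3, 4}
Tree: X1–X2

Yes; width 2.

Checking the three conditions: (i) the bags cover all of {1, 2, 3, 4}; (ii) for each edge, some bag contains both endpoints; (iii) the bags containing any fixed vertex form a subtree. All hold, so the decomposition is valid with width 3 − 1 = 2.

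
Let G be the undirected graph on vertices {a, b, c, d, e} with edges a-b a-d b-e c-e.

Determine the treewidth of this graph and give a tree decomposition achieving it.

Treewidth 1.
One such decomposition:
Bags: B1 = {a, b}  B2 = {b, e}  B3 = {c, e}  B4 = {a, d}
Tree: B1–B2, B2–B3, B1–B4

Each bag holds 2 vertices, so the decomposition has width 1, which upper-bounds the treewidth. Since G has at least one edge (e.g. a–b), it is not an edgeless graph, so tw(G) ≥ 1. The upper and lower bounds meet at 1, so that is the treewidth.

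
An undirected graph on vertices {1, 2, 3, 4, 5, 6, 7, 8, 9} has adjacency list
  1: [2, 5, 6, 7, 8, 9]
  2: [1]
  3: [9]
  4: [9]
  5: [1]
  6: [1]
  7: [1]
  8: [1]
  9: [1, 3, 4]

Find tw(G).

1

A width-1 tree decomposition is:
Bags: B1 = {1, 9}  B2 = {1, 6}  B3 = {1, 5}  B4 = {1, 8}  B5 = {1, 7}  B6 = {4, 9}  B7 = {3, 9}  B8 = {1, 2}
Tree: B1–B2, B1–B3, B1–B4, B1–B5, B1–B6, B6–B7, B1–B8
Every bag has size at most 2, so the width is 2 − 1 = 1 and tw(G) ≤ 1. Any graph with an edge has treewidth ≥ 1, and G has the edge 1–9. Combining the bounds, tw(G) = 1.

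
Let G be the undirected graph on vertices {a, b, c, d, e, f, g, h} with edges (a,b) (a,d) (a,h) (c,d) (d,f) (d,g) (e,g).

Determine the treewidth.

A width-1 tree decomposition is:
Bags: B1 = {d, f}  B2 = {c, d}  B3 = {d, g}  B4 = {a, d}  B5 = {e, g}  B6 = {a, h}  B7 = {a, b}
Tree: B1–B2, B1–B3, B3–B4, B3–B5, B4–B6, B6–B7
Each bag holds 2 vertices, so the decomposition has width 1, which upper-bounds the treewidth. G has an edge, so its treewidth is at least 1. Hence tw(G) = 1 exactly.

1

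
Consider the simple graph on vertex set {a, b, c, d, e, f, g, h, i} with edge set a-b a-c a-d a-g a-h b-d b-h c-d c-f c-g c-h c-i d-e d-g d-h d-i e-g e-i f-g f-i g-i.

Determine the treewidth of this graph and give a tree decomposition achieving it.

Treewidth 3.
One optimal decomposition is:
Bags: B1 = {c, d, g, i}  B2 = {d, e, g, i}  B3 = {a, c, d, g}  B4 = {a, c, d, h}  B5 = {a, b, d, h}  B6 = {c, f, g, i}
Tree: B1–B2, B1–B3, B3–B4, B4–B5, B1–B6

Every bag has size at most 4, so the width is 4 − 1 = 3 and tw(G) ≤ 3. Conversely, {d, e, g, i} is a clique of size 4, and the vertices of any clique must share a bag in every tree decomposition; so some bag has ≥ 4 vertices and tw(G) ≥ 3. Therefore the treewidth is 3.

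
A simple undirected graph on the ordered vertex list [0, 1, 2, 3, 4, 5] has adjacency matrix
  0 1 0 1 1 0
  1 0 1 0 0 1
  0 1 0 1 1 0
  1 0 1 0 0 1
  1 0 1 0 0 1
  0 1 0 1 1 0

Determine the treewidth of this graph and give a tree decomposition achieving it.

The largest bag has 4 vertices, giving width 3; this decomposition certifies tw(G) ≤ 3. For the lower bound: the 4 vertex sets {3,5}, {1,2}, {4}, {0} are disjoint, each induces a connected subgraph, and every pair is joined by at least one edge of G. Contracting each set to a single vertex therefore yields K_{4} as a minor, and since treewidth is minor-monotone, tw(G) ≥ tw(K_{4}) = 3. The upper and lower bounds meet at 3, so that is the treewidth.

Treewidth 3.
One optimal decomposition is:
Bags: B1 = {1, 3, 4, 5}  B2 = {1, 2, 3, 4}  B3 = {0, 1, 3, 4}
Tree: B1–B2, B2–B3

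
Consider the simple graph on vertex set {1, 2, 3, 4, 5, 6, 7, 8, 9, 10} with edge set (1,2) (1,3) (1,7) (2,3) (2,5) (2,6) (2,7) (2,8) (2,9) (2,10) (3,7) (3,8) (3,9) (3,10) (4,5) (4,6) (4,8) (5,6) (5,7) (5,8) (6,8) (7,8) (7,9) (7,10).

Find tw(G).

3

A width-3 tree decomposition is:
Bags: B1 = {2, 5, 6, 8}  B2 = {2, 5, 7, 8}  B3 = {2, 3, 7, 8}  B4 = {2, 3, 7, 10}  B5 = {1, 2, 3, 7}  B6 = {2, 3, 7, 9}  B7 = {4, 5, 6, 8}
Tree: B1–B2, B2–B3, B3–B4, B4–B5, B4–B6, B1–B7
Each bag holds 4 vertices, so the decomposition has width 3, which upper-bounds the treewidth. On the other hand G contains the 4-clique {2, 5, 6, 8}. A clique must lie in a single bag of any decomposition, so no decomposition can have width below 3. Combining the bounds, tw(G) = 3.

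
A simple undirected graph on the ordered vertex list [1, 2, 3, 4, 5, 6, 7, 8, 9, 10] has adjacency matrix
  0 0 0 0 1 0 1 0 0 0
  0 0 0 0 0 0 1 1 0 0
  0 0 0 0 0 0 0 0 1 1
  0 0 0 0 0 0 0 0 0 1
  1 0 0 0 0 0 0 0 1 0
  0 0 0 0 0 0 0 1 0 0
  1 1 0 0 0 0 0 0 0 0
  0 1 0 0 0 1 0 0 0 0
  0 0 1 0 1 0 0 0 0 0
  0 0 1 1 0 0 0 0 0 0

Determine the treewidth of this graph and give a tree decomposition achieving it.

Treewidth 1.
One optimal decomposition is:
Bags: B1 = {4, 10}  B2 = {3, 10}  B3 = {3, 9}  B4 = {5, 9}  B5 = {1, 5}  B6 = {1, 7}  B7 = {2, 7}  B8 = {2, 8}  B9 = {6, 8}
Tree: B1–B2, B2–B3, B3–B4, B4–B5, B5–B6, B6–B7, B7–B8, B8–B9

Every bag has size at most 2, so the width is 2 − 1 = 1 and tw(G) ≤ 1. Since G has at least one edge (e.g. 4–10), it is not an edgeless graph, so tw(G) ≥ 1. Combining the bounds, tw(G) = 1.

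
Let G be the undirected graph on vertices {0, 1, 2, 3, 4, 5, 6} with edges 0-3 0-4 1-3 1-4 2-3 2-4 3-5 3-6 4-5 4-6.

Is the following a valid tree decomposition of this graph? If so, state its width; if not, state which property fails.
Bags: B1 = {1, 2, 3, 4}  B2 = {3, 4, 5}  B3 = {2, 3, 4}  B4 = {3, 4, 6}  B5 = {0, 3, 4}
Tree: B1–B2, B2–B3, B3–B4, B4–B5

No — bags containing vertex 2 are not connected in the tree.

A tree decomposition must satisfy three properties: every vertex lies in some bag; for every edge, both endpoints lie together in some bag; and for every vertex, the bags containing it form a connected subtree. Here bags containing vertex 2 are not connected in the tree, so the decomposition is invalid.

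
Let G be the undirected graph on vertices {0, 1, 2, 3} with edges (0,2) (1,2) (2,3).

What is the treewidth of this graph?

A width-1 tree decomposition is:
Bags: B1 = {2, 3}  B2 = {1, 2}  B3 = {0, 2}
Tree: B1–B2, B1–B3
The largest bag has 2 vertices, giving width 1; this decomposition certifies tw(G) ≤ 1. G has an edge, so its treewidth is at least 1. The upper and lower bounds meet at 1, so that is the treewidth.

1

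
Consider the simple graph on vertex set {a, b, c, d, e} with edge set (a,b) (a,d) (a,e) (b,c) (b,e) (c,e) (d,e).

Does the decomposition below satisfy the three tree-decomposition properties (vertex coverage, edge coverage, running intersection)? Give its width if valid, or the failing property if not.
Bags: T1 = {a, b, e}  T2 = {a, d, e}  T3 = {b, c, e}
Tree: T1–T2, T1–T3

Yes; width 2.

Checking the three conditions: (i) the bags cover all of {a, b, c, d, e}; (ii) for each edge, some bag contains both endpoints; (iii) the bags containing any fixed vertex form a subtree. All hold, so the decomposition is valid with width 3 − 1 = 2.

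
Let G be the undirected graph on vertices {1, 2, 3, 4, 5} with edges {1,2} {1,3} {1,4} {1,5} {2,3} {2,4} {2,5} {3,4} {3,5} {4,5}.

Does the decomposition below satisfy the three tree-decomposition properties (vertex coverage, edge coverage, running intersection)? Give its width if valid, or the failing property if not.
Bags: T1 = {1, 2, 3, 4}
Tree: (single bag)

A tree decomposition must satisfy three properties: every vertex lies in some bag; for every edge, both endpoints lie together in some bag; and for every vertex, the bags containing it form a connected subtree. Here vertex 5 appears in no bag, so the decomposition is invalid.

No — vertex 5 appears in no bag.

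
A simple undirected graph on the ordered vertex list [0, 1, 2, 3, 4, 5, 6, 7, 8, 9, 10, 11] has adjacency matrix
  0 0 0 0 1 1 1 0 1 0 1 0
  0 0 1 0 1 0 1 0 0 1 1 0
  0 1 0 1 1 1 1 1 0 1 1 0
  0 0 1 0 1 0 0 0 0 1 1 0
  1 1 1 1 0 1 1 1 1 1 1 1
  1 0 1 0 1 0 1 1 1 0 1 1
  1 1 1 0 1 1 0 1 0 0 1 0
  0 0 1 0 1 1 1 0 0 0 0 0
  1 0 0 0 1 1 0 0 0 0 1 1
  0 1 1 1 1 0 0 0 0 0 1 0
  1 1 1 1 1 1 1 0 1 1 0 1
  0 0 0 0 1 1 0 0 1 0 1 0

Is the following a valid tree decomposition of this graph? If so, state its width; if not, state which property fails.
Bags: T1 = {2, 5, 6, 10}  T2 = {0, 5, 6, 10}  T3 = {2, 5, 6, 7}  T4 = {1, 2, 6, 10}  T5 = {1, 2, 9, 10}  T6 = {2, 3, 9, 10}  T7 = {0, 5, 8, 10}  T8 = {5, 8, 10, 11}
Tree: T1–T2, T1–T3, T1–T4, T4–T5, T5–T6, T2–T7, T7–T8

No — vertex 4 appears in no bag.

A tree decomposition must satisfy three properties: every vertex lies in some bag; for every edge, both endpoints lie together in some bag; and for every vertex, the bags containing it form a connected subtree. Here vertex 4 appears in no bag, so the decomposition is invalid.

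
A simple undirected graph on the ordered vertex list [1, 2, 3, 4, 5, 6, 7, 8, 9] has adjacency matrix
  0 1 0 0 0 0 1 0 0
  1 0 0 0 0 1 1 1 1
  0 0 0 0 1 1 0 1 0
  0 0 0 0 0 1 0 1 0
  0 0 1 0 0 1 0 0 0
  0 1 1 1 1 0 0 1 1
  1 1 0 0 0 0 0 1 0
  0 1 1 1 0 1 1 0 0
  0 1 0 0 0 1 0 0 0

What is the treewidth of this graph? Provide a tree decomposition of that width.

The largest bag has 3 vertices, giving width 2; this decomposition certifies tw(G) ≤ 2. Conversely, {1, 2, 7} is a clique of size 3, and the vertices of any clique must share a bag in every tree decomposition; so some bag has ≥ 3 vertices and tw(G) ≥ 2. Hence tw(G) = 2 exactly.

Treewidth 2.
One optimal decomposition is:
Bags: B1 = {2, 6, 8}  B2 = {4, 6, 8}  B3 = {2, 6, 9}  B4 = {2, 7, 8}  B5 = {3, 6, 8}  B6 = {3, 5, 6}  B7 = {1, 2, 7}
Tree: B1–B2, B1–B3, B1–B4, B2–B5, B5–B6, B4–B7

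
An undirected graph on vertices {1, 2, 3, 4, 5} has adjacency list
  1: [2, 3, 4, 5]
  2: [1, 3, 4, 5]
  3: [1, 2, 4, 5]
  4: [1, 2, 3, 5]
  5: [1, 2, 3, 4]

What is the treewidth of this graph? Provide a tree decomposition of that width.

A single bag containing all 5 vertices is trivially a valid decomposition of width 4. Conversely, {1, 2, 3, 4, 5} is a clique of size 5, and the vertices of any clique must share a bag in every tree decomposition; so some bag has ≥ 5 vertices and tw(G) ≥ 4. Combining the bounds, tw(G) = 4.

Treewidth 4.
Bags: B1 = {1, 2, 3, 4, 5}
Tree: (single bag)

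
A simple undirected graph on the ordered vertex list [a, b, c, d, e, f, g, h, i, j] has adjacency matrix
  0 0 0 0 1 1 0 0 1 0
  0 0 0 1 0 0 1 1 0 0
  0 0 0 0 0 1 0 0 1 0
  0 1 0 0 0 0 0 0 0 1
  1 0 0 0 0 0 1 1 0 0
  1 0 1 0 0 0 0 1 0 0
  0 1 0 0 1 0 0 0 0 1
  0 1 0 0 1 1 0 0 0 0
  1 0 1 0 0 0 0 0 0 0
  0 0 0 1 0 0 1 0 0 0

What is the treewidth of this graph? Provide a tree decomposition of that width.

Every bag has size at most 3, so the width is 3 − 1 = 2 and tw(G) ≤ 2. The edges i–c–f–a–i form a cycle, so G is not a tree and its treewidth is at least 2. Therefore the treewidth is 2.

Treewidth 2.
One optimal decomposition is:
Bags: B1 = {a, c, i}  B2 = {a, c, f}  B3 = {a, e, f}  B4 = {e, f, h}  B5 = {e, g, h}  B6 = {b, g, h}  B7 = {b, g, j}  B8 = {b, d, j}
Tree: B1–B2, B2–B3, B3–B4, B4–B5, B5–B6, B6–B7, B7–B8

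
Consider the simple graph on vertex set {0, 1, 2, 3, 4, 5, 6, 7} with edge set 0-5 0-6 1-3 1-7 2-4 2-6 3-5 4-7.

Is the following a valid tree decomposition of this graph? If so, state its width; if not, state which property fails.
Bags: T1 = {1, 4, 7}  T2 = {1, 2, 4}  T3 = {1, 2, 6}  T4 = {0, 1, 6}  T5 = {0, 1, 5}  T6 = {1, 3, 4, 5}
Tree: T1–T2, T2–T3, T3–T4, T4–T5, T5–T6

A tree decomposition must satisfy three properties: every vertex lies in some bag; for every edge, both endpoints lie together in some bag; and for every vertex, the bags containing it form a connected subtree. Here bags containing vertex 4 are not connected in the tree, so the decomposition is invalid.

No — bags containing vertex 4 are not connected in the tree.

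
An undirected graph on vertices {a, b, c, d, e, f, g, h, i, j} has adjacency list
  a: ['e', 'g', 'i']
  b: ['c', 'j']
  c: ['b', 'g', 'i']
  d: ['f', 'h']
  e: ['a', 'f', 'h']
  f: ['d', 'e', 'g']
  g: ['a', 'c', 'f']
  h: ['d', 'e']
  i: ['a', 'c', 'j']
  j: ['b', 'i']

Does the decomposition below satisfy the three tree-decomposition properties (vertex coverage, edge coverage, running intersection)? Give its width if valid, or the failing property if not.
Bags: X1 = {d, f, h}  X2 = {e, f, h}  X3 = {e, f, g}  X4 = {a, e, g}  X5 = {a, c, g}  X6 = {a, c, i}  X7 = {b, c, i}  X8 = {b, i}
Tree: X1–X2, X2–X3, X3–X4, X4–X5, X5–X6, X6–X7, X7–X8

A tree decomposition must satisfy three properties: every vertex lies in some bag; for every edge, both endpoints lie together in some bag; and for every vertex, the bags containing it form a connected subtree. Here vertex j appears in no bag, so the decomposition is invalid.

No — vertex j appears in no bag.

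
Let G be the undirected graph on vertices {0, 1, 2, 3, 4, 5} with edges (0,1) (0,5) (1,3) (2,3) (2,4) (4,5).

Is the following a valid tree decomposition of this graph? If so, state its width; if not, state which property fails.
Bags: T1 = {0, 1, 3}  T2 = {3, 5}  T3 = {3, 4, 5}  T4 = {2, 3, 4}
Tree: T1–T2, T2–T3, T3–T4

A tree decomposition must satisfy three properties: every vertex lies in some bag; for every edge, both endpoints lie together in some bag; and for every vertex, the bags containing it form a connected subtree. Here edge (0,5) lies in no bag, so the decomposition is invalid.

No — edge (0,5) lies in no bag.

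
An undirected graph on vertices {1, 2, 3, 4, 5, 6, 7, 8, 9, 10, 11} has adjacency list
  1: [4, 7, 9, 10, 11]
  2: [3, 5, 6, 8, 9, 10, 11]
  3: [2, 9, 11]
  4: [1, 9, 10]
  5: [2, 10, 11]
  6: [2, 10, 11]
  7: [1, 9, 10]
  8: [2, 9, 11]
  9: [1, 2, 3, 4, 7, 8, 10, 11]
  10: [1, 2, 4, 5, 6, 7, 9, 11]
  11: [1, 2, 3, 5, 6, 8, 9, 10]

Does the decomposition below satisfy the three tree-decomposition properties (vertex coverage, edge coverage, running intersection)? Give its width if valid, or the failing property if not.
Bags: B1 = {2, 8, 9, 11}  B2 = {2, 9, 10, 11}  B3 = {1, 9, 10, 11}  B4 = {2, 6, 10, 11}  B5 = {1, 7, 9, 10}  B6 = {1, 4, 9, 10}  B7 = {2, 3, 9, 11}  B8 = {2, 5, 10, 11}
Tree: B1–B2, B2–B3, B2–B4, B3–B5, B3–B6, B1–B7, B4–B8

Vertex coverage: the bags together contain {1, 2, 3, 4, 5, 6, 7, 8, 9, 10, 11}, the full vertex set. Edge coverage: each edge of G has both endpoints in at least one bag. Running intersection: for every vertex, the bags containing it form a connected subtree. All three properties hold, so this is a valid tree decomposition of width max|bag| − 1 = 3, and hence tw(G) ≤ 3.

Yes; width 3.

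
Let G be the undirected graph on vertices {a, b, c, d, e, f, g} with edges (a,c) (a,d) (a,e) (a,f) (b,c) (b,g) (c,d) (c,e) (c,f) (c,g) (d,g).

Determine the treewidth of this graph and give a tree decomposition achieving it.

The largest bag has 3 vertices, giving width 2; this decomposition certifies tw(G) ≤ 2. Conversely, {c, d, g} is a clique of size 3, and the vertices of any clique must share a bag in every tree decomposition; so some bag has ≥ 3 vertices and tw(G) ≥ 2. The upper and lower bounds meet at 2, so that is the treewidth.

Treewidth 2.
One such decomposition:
Bags: B1 = {c, d, g}  B2 = {a, c, d}  B3 = {a, c, e}  B4 = {a, c, f}  B5 = {b, c, g}
Tree: B1–B2, B2–B3, B3–B4, B1–B5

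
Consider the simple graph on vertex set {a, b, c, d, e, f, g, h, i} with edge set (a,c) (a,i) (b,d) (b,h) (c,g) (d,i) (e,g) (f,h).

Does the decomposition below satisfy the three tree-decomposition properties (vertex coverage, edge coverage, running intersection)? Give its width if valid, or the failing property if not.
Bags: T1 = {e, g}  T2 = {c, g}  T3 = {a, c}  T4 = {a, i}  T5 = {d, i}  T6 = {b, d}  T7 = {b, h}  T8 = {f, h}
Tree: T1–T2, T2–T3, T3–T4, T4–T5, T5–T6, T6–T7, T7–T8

Checking the three conditions: (i) the bags cover all of {a, b, c, d, e, f, g, h, i}; (ii) for each edge, some bag contains both endpoints; (iii) the bags containing any fixed vertex form a subtree. All hold, so the decomposition is valid with width 2 − 1 = 1.

Yes; width 1.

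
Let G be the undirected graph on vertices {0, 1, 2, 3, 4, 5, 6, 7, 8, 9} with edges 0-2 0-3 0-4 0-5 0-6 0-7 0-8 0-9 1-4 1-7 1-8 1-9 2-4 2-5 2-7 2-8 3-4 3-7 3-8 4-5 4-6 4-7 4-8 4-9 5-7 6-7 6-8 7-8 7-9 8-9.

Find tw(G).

A width-4 tree decomposition is:
Bags: B1 = {0, 4, 6, 7, 8}  B2 = {0, 3, 4, 7, 8}  B3 = {0, 4, 7, 8, 9}  B4 = {1, 4, 7, 8, 9}  B5 = {0, 2, 4, 7, 8}  B6 = {0, 2, 4, 5, 7}
Tree: B1–B2, B1–B3, B3–B4, B3–B5, B5–B6
Every bag has size at most 5, so the width is 5 − 1 = 4 and tw(G) ≤ 4. For the lower bound, the 5 vertices {0, 4, 7, 8, 9} are pairwise adjacent, and any tree decomposition puts a clique entirely inside one bag — forcing width ≥ 4. The upper and lower bounds meet at 4, so that is the treewidth.

4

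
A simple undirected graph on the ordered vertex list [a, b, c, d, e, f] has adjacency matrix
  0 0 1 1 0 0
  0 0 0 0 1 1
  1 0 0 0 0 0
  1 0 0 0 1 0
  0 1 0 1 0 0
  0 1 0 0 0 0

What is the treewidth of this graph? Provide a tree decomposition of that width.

The largest bag has 2 vertices, giving width 1; this decomposition certifies tw(G) ≤ 1. Any graph with an edge has treewidth ≥ 1, and G has the edge f–b. The upper and lower bounds meet at 1, so that is the treewidth.

Treewidth 1.
One such decomposition:
Bags: B1 = {b, f}  B2 = {b, e}  B3 = {d, e}  B4 = {a, d}  B5 = {a, c}
Tree: B1–B2, B2–B3, B3–B4, B4–B5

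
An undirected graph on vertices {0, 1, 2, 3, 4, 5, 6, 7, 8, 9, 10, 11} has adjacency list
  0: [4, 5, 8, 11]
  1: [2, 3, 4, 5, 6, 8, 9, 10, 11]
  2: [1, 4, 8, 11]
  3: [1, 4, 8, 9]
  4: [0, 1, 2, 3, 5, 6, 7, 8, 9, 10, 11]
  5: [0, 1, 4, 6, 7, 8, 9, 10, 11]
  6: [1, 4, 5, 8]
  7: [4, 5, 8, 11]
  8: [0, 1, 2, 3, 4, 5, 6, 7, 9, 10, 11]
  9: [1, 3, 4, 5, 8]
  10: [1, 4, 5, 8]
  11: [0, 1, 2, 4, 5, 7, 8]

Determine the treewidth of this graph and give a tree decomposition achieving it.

Treewidth 4.
Bags: B1 = {1, 4, 5, 8, 11}  B2 = {1, 4, 5, 8, 9}  B3 = {1, 3, 4, 8, 9}  B4 = {1, 2, 4, 8, 11}  B5 = {0, 4, 5, 8, 11}  B6 = {1, 4, 5, 8, 10}  B7 = {1, 4, 5, 6, 8}  B8 = {4, 5, 7, 8, 11}
Tree: B1–B2, B2–B3, B1–B4, B1–B5, B2–B6, B6–B7, B1–B8

Every bag has size at most 5, so the width is 5 − 1 = 4 and tw(G) ≤ 4. For the lower bound, the 5 vertices {0, 4, 5, 8, 11} are pairwise adjacent, and any tree decomposition puts a clique entirely inside one bag — forcing width ≥ 4. Combining the bounds, tw(G) = 4.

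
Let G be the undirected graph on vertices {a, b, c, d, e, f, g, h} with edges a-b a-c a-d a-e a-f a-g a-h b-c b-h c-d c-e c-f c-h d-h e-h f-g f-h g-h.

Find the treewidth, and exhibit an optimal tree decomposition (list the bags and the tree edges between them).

Treewidth 3.
One such decomposition:
Bags: B1 = {a, c, e, h}  B2 = {a, c, f, h}  B3 = {a, f, g, h}  B4 = {a, c, d, h}  B5 = {a, b, c, h}
Tree: B1–B2, B2–B3, B2–B4, B4–B5

Each bag holds 4 vertices, so the decomposition has width 3, which upper-bounds the treewidth. Conversely, {a, f, g, h} is a clique of size 4, and the vertices of any clique must share a bag in every tree decomposition; so some bag has ≥ 4 vertices and tw(G) ≥ 3. Hence tw(G) = 3 exactly.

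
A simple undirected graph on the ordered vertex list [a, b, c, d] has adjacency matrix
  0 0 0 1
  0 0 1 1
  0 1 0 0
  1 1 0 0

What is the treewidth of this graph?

A width-1 tree decomposition is:
Bags: B1 = {b, c}  B2 = {b, d}  B3 = {a, d}
Tree: B1–B2, B2–B3
The largest bag has 2 vertices, giving width 1; this decomposition certifies tw(G) ≤ 1. Any graph with an edge has treewidth ≥ 1, and G has the edge c–b. Therefore the treewidth is 1.

1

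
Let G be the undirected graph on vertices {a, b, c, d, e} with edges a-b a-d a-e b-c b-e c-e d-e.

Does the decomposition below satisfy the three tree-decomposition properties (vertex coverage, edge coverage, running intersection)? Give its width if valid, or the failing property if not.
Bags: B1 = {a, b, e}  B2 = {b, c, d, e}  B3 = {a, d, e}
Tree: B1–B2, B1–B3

No — bags containing vertex d are not connected in the tree.

A tree decomposition must satisfy three properties: every vertex lies in some bag; for every edge, both endpoints lie together in some bag; and for every vertex, the bags containing it form a connected subtree. Here bags containing vertex d are not connected in the tree, so the decomposition is invalid.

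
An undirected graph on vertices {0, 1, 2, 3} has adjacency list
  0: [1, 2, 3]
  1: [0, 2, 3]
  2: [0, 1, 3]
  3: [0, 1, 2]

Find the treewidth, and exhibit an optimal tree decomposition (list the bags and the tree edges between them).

Treewidth 3.
One such decomposition:
Bags: B1 = {0, 1, 2, 3}
Tree: (single bag)

With just one bag of size 4, the width is 4 − 1 = 3, so tw(G) ≤ 3. On the other hand G contains the 4-clique {0, 1, 2, 3}. A clique must lie in a single bag of any decomposition, so no decomposition can have width below 3. Hence tw(G) = 3 exactly.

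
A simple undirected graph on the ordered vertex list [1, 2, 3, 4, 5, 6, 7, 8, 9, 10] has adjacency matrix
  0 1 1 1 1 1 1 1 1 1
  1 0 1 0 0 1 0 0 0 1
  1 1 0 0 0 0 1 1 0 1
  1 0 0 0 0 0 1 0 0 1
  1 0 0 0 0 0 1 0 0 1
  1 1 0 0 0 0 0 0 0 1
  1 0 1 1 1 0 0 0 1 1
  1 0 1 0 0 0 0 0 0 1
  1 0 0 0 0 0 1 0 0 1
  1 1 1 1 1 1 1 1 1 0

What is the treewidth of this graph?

A width-3 tree decomposition is:
Bags: B1 = {1, 3, 8, 10}  B2 = {1, 3, 7, 10}  B3 = {1, 2, 3, 10}  B4 = {1, 4, 7, 10}  B5 = {1, 5, 7, 10}  B6 = {1, 2, 6, 10}  B7 = {1, 7, 9, 10}
Tree: B1–B2, B1–B3, B2–B4, B4–B5, B3–B6, B4–B7
Every bag has size at most 4, so the width is 4 − 1 = 3 and tw(G) ≤ 3. Conversely, {1, 3, 8, 10} is a clique of size 4, and the vertices of any clique must share a bag in every tree decomposition; so some bag has ≥ 4 vertices and tw(G) ≥ 3. Hence tw(G) = 3 exactly.

3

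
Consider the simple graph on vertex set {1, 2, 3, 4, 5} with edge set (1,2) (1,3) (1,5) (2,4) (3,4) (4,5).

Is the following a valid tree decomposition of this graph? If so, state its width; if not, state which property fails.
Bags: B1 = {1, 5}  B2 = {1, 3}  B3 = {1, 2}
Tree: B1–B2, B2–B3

No — vertex 4 appears in no bag.

A tree decomposition must satisfy three properties: every vertex lies in some bag; for every edge, both endpoints lie together in some bag; and for every vertex, the bags containing it form a connected subtree. Here vertex 4 appears in no bag, so the decomposition is invalid.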